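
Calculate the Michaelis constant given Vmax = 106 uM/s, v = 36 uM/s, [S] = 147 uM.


Km = [S] * (Vmax - v) / v
Km = 147 * (106 - 36) / 36
Km = 285.8333 uM

285.8333 uM


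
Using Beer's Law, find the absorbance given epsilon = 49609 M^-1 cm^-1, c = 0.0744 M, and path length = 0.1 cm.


A = epsilon * c * l
A = 49609 * 0.0744 * 0.1
A = 369.091

369.091


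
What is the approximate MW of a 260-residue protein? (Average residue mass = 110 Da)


MW = n_residues * 110 Da
MW = 260 * 110
MW = 28600 Da

28600 Da


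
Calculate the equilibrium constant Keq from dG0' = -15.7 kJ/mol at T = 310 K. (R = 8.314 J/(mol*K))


Keq = exp(-dG0 * 1000 / (R * T))
Keq = exp(-(-15.7) * 1000 / (8.314 * 310))
Keq = 442.1069

442.1069


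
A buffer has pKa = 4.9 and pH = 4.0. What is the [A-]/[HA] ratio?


[A-]/[HA] = 10^(pH - pKa)
= 10^(4.0 - 4.9)
= 0.1259

0.1259


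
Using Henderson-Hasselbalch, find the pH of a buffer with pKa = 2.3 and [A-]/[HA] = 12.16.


pH = pKa + log10([A-]/[HA])
pH = 2.3 + log10(12.16)
pH = 3.3849

3.3849


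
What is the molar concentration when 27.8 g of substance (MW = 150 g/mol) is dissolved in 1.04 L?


C = (mass / MW) / volume
C = (27.8 / 150) / 1.04
C = 0.1782 M

0.1782 M


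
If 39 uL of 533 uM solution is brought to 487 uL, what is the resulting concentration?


C2 = C1 * V1 / V2
C2 = 533 * 39 / 487
C2 = 42.6838 uM

42.6838 uM


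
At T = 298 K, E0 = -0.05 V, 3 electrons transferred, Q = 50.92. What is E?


E = E0 - (RT/nF) * ln(Q)
E = -0.05 - (8.314 * 298 / (3 * 96485)) * ln(50.92)
E = -0.0836 V

-0.0836 V


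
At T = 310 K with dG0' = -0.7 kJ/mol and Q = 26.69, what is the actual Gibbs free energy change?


dG = dG0' + RT * ln(Q) / 1000
dG = -0.7 + 8.314 * 310 * ln(26.69) / 1000
dG = 7.7647 kJ/mol

7.7647 kJ/mol


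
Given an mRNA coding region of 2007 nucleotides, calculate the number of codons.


codons = nucleotides / 3
codons = 2007 / 3 = 669

669


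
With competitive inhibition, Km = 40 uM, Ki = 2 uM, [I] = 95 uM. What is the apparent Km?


Km_app = Km * (1 + [I]/Ki)
Km_app = 40 * (1 + 95/2)
Km_app = 1940.0 uM

1940.0 uM


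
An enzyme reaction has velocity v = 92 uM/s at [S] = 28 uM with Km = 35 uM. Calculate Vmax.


Vmax = v * (Km + [S]) / [S]
Vmax = 92 * (35 + 28) / 28
Vmax = 207.0 uM/s

207.0 uM/s


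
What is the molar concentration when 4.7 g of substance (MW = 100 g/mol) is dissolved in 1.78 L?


C = (mass / MW) / volume
C = (4.7 / 100) / 1.78
C = 0.0264 M

0.0264 M


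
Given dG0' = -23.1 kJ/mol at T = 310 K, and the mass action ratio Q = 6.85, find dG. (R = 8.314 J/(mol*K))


dG = dG0' + RT * ln(Q) / 1000
dG = -23.1 + 8.314 * 310 * ln(6.85) / 1000
dG = -18.1406 kJ/mol

-18.1406 kJ/mol


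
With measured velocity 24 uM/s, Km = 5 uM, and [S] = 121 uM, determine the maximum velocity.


Vmax = v * (Km + [S]) / [S]
Vmax = 24 * (5 + 121) / 121
Vmax = 24.9917 uM/s

24.9917 uM/s


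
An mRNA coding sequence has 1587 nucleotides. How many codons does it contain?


codons = nucleotides / 3
codons = 1587 / 3 = 529

529


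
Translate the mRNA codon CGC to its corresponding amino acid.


Standard genetic code lookup.
Codon CGC -> Arg

Arg


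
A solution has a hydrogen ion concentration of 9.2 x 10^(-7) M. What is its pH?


pH = -log10([H+])
pH = -log10(9.2 x 10^(-7))
pH = 6.0362

6.0362


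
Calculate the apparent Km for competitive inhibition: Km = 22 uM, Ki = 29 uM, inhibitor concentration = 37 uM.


Km_app = Km * (1 + [I]/Ki)
Km_app = 22 * (1 + 37/29)
Km_app = 50.069 uM

50.069 uM


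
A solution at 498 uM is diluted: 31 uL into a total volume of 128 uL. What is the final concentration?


C2 = C1 * V1 / V2
C2 = 498 * 31 / 128
C2 = 120.6094 uM

120.6094 uM


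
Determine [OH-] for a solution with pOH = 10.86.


[OH-] = 10^(-pOH)
[OH-] = 10^(-10.86)
[OH-] = 1.380e-11 M

1.380e-11 M


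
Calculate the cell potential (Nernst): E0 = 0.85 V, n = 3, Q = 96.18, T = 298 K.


E = E0 - (RT/nF) * ln(Q)
E = 0.85 - (8.314 * 298 / (3 * 96485)) * ln(96.18)
E = 0.8109 V

0.8109 V


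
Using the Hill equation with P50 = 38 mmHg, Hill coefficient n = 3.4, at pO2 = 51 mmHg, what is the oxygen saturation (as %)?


Y = pO2^n / (P50^n + pO2^n)
Y = 51^3.4 / (38^3.4 + 51^3.4)
Y = 73.11%

73.11%


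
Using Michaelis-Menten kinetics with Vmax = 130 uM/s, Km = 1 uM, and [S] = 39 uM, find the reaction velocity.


v = Vmax * [S] / (Km + [S])
v = 130 * 39 / (1 + 39)
v = 126.75 uM/s

126.75 uM/s


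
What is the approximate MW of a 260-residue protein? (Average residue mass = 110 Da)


MW = n_residues * 110 Da
MW = 260 * 110
MW = 28600 Da

28600 Da


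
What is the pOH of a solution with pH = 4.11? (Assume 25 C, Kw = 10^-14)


pOH = 14 - pH
pOH = 14 - 4.11
pOH = 9.89

9.89


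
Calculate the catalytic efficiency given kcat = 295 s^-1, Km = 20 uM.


Catalytic efficiency = kcat / Km
= 295 / 20
= 14.75 uM^-1*s^-1

14.75 uM^-1*s^-1


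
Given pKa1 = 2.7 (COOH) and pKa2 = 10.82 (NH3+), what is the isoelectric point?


pI = (pKa1 + pKa2) / 2
pI = (2.7 + 10.82) / 2
pI = 6.76

6.76


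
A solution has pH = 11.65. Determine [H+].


[H+] = 10^(-pH)
[H+] = 10^(-11.65)
[H+] = 2.239e-12 M

2.239e-12 M


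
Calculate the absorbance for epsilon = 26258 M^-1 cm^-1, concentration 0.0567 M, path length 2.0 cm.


A = epsilon * c * l
A = 26258 * 0.0567 * 2.0
A = 2977.6572

2977.6572


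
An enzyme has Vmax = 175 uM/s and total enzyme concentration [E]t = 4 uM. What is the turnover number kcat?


kcat = Vmax / [E]t
kcat = 175 / 4
kcat = 43.75 s^-1

43.75 s^-1


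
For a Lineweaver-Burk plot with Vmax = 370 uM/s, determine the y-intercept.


y-intercept = 1/Vmax
= 1/370
= 0.0027 s/uM

0.0027 s/uM


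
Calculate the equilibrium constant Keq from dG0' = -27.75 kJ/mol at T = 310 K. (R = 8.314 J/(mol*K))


Keq = exp(-dG0 * 1000 / (R * T))
Keq = exp(-(-27.75) * 1000 / (8.314 * 310))
Keq = 47425.471

47425.471


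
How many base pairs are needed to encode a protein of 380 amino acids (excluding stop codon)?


Each amino acid = 1 codon = 3 bp
bp = 380 * 3 = 1140 bp

1140 bp


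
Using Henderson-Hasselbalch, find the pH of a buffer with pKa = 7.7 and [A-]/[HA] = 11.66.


pH = pKa + log10([A-]/[HA])
pH = 7.7 + log10(11.66)
pH = 8.7667

8.7667


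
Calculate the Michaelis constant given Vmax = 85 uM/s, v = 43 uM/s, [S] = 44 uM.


Km = [S] * (Vmax - v) / v
Km = 44 * (85 - 43) / 43
Km = 42.9767 uM

42.9767 uM


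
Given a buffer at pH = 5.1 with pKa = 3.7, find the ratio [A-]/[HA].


[A-]/[HA] = 10^(pH - pKa)
= 10^(5.1 - 3.7)
= 25.1189

25.1189


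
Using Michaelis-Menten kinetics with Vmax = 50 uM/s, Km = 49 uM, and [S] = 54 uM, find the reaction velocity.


v = Vmax * [S] / (Km + [S])
v = 50 * 54 / (49 + 54)
v = 26.2136 uM/s

26.2136 uM/s


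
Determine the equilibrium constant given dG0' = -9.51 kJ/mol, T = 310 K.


Keq = exp(-dG0 * 1000 / (R * T))
Keq = exp(-(-9.51) * 1000 / (8.314 * 310))
Keq = 40.0389

40.0389


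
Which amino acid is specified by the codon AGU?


Standard genetic code lookup.
Codon AGU -> Ser

Ser


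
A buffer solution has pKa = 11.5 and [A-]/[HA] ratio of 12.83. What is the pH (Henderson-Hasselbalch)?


pH = pKa + log10([A-]/[HA])
pH = 11.5 + log10(12.83)
pH = 12.6082

12.6082


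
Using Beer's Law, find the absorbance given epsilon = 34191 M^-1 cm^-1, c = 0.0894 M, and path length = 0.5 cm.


A = epsilon * c * l
A = 34191 * 0.0894 * 0.5
A = 1528.3377

1528.3377


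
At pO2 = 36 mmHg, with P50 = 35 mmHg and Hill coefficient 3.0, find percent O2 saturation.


Y = pO2^n / (P50^n + pO2^n)
Y = 36^3.0 / (35^3.0 + 36^3.0)
Y = 52.11%

52.11%


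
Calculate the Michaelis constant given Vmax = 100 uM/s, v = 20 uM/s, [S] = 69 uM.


Km = [S] * (Vmax - v) / v
Km = 69 * (100 - 20) / 20
Km = 276.0 uM

276.0 uM


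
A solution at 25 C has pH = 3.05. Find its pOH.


pOH = 14 - pH
pOH = 14 - 3.05
pOH = 10.95

10.95


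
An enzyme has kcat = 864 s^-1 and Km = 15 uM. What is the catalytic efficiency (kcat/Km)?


Catalytic efficiency = kcat / Km
= 864 / 15
= 57.6 uM^-1*s^-1

57.6 uM^-1*s^-1


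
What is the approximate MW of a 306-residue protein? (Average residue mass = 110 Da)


MW = n_residues * 110 Da
MW = 306 * 110
MW = 33660 Da

33660 Da


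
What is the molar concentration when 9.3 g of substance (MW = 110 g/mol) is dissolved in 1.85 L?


C = (mass / MW) / volume
C = (9.3 / 110) / 1.85
C = 0.0457 M

0.0457 M


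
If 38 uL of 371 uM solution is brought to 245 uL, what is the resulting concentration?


C2 = C1 * V1 / V2
C2 = 371 * 38 / 245
C2 = 57.5429 uM

57.5429 uM


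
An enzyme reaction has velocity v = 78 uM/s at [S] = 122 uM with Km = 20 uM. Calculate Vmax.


Vmax = v * (Km + [S]) / [S]
Vmax = 78 * (20 + 122) / 122
Vmax = 90.7869 uM/s

90.7869 uM/s


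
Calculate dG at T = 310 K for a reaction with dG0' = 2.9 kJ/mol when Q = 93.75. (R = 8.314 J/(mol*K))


dG = dG0' + RT * ln(Q) / 1000
dG = 2.9 + 8.314 * 310 * ln(93.75) / 1000
dG = 14.6028 kJ/mol

14.6028 kJ/mol


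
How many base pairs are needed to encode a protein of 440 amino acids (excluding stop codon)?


Each amino acid = 1 codon = 3 bp
bp = 440 * 3 = 1320 bp

1320 bp


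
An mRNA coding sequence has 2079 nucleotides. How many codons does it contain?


codons = nucleotides / 3
codons = 2079 / 3 = 693

693


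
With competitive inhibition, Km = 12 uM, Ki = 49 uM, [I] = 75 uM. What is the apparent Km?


Km_app = Km * (1 + [I]/Ki)
Km_app = 12 * (1 + 75/49)
Km_app = 30.3673 uM

30.3673 uM


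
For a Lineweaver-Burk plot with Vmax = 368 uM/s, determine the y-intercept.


y-intercept = 1/Vmax
= 1/368
= 0.0027 s/uM

0.0027 s/uM


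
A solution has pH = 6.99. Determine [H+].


[H+] = 10^(-pH)
[H+] = 10^(-6.99)
[H+] = 1.023e-07 M

1.023e-07 M


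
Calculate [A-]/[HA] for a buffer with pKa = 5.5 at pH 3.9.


[A-]/[HA] = 10^(pH - pKa)
= 10^(3.9 - 5.5)
= 0.0251

0.0251


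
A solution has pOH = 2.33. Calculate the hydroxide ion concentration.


[OH-] = 10^(-pOH)
[OH-] = 10^(-2.33)
[OH-] = 0.0047 M

0.0047 M


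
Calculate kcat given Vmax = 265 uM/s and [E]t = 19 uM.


kcat = Vmax / [E]t
kcat = 265 / 19
kcat = 13.9474 s^-1

13.9474 s^-1


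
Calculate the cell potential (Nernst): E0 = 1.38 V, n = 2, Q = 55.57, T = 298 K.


E = E0 - (RT/nF) * ln(Q)
E = 1.38 - (8.314 * 298 / (2 * 96485)) * ln(55.57)
E = 1.3284 V

1.3284 V


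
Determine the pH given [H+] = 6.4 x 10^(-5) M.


pH = -log10([H+])
pH = -log10(6.4 x 10^(-5))
pH = 4.1938

4.1938


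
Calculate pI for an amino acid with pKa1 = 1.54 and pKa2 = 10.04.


pI = (pKa1 + pKa2) / 2
pI = (1.54 + 10.04) / 2
pI = 5.79

5.79


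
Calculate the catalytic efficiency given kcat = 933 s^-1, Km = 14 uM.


Catalytic efficiency = kcat / Km
= 933 / 14
= 66.6429 uM^-1*s^-1

66.6429 uM^-1*s^-1


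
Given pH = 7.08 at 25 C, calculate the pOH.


pOH = 14 - pH
pOH = 14 - 7.08
pOH = 6.92

6.92


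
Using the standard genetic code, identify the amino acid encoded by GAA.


Standard genetic code lookup.
Codon GAA -> Glu

Glu


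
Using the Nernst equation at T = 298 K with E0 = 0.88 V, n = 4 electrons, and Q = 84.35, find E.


E = E0 - (RT/nF) * ln(Q)
E = 0.88 - (8.314 * 298 / (4 * 96485)) * ln(84.35)
E = 0.8515 V

0.8515 V


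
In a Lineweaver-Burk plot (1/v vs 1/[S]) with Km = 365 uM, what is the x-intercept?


x-intercept = -1/Km
= -1/365
= -0.0027 1/uM

-0.0027 1/uM


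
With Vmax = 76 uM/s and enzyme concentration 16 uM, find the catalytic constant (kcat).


kcat = Vmax / [E]t
kcat = 76 / 16
kcat = 4.75 s^-1

4.75 s^-1


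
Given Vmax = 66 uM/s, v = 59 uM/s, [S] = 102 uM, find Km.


Km = [S] * (Vmax - v) / v
Km = 102 * (66 - 59) / 59
Km = 12.1017 uM

12.1017 uM


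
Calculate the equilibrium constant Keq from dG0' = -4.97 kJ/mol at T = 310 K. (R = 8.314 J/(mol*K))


Keq = exp(-dG0 * 1000 / (R * T))
Keq = exp(-(-4.97) * 1000 / (8.314 * 310))
Keq = 6.8781

6.8781


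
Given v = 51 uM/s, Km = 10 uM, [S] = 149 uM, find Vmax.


Vmax = v * (Km + [S]) / [S]
Vmax = 51 * (10 + 149) / 149
Vmax = 54.4228 uM/s

54.4228 uM/s


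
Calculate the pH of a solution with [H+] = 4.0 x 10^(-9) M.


pH = -log10([H+])
pH = -log10(4.0 x 10^(-9))
pH = 8.3979

8.3979


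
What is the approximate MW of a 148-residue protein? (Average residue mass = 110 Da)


MW = n_residues * 110 Da
MW = 148 * 110
MW = 16280 Da

16280 Da


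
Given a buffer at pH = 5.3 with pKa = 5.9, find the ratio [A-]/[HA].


[A-]/[HA] = 10^(pH - pKa)
= 10^(5.3 - 5.9)
= 0.2512

0.2512


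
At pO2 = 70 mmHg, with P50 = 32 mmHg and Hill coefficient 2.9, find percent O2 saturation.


Y = pO2^n / (P50^n + pO2^n)
Y = 70^2.9 / (32^2.9 + 70^2.9)
Y = 90.64%

90.64%


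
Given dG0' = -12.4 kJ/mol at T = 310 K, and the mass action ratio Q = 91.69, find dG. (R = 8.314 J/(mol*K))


dG = dG0' + RT * ln(Q) / 1000
dG = -12.4 + 8.314 * 310 * ln(91.69) / 1000
dG = -0.7545 kJ/mol

-0.7545 kJ/mol


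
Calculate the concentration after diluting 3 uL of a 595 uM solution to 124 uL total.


C2 = C1 * V1 / V2
C2 = 595 * 3 / 124
C2 = 14.3952 uM

14.3952 uM


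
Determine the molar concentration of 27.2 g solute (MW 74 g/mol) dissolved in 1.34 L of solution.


C = (mass / MW) / volume
C = (27.2 / 74) / 1.34
C = 0.2743 M

0.2743 M


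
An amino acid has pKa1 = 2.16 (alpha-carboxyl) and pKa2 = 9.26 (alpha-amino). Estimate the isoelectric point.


pI = (pKa1 + pKa2) / 2
pI = (2.16 + 9.26) / 2
pI = 5.71

5.71


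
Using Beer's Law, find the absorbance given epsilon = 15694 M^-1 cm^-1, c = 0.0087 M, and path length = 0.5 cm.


A = epsilon * c * l
A = 15694 * 0.0087 * 0.5
A = 68.2689

68.2689


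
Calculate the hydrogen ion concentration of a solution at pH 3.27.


[H+] = 10^(-pH)
[H+] = 10^(-3.27)
[H+] = 5.370e-04 M

5.370e-04 M


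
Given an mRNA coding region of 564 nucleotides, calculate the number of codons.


codons = nucleotides / 3
codons = 564 / 3 = 188

188


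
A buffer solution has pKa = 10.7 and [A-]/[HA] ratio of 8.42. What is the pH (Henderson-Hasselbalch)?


pH = pKa + log10([A-]/[HA])
pH = 10.7 + log10(8.42)
pH = 11.6253

11.6253


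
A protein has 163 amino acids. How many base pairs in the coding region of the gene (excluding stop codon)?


Each amino acid = 1 codon = 3 bp
bp = 163 * 3 = 489 bp

489 bp


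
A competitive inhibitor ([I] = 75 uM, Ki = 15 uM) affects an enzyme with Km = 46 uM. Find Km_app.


Km_app = Km * (1 + [I]/Ki)
Km_app = 46 * (1 + 75/15)
Km_app = 276.0 uM

276.0 uM


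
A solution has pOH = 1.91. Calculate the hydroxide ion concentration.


[OH-] = 10^(-pOH)
[OH-] = 10^(-1.91)
[OH-] = 0.0123 M

0.0123 M


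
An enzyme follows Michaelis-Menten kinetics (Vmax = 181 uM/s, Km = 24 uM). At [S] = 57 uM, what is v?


v = Vmax * [S] / (Km + [S])
v = 181 * 57 / (24 + 57)
v = 127.3704 uM/s

127.3704 uM/s


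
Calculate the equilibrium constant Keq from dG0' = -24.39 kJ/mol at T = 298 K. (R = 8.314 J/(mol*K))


Keq = exp(-dG0 * 1000 / (R * T))
Keq = exp(-(-24.39) * 1000 / (8.314 * 298))
Keq = 18850.8884

18850.8884


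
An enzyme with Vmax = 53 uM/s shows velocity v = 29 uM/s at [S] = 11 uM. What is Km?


Km = [S] * (Vmax - v) / v
Km = 11 * (53 - 29) / 29
Km = 9.1034 uM

9.1034 uM


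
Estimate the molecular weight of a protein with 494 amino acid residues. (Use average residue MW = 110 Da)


MW = n_residues * 110 Da
MW = 494 * 110
MW = 54340 Da

54340 Da


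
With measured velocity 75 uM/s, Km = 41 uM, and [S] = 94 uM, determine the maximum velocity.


Vmax = v * (Km + [S]) / [S]
Vmax = 75 * (41 + 94) / 94
Vmax = 107.7128 uM/s

107.7128 uM/s


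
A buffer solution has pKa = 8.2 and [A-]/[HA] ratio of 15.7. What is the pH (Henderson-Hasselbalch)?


pH = pKa + log10([A-]/[HA])
pH = 8.2 + log10(15.7)
pH = 9.3959

9.3959


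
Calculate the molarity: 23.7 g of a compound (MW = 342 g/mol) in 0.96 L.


C = (mass / MW) / volume
C = (23.7 / 342) / 0.96
C = 0.0722 M

0.0722 M


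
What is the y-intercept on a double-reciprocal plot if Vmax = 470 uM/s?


y-intercept = 1/Vmax
= 1/470
= 0.0021 s/uM

0.0021 s/uM


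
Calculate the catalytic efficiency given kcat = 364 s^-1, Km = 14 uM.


Catalytic efficiency = kcat / Km
= 364 / 14
= 26.0 uM^-1*s^-1

26.0 uM^-1*s^-1


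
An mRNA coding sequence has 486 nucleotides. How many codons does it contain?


codons = nucleotides / 3
codons = 486 / 3 = 162

162


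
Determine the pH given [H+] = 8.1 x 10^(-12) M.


pH = -log10([H+])
pH = -log10(8.1 x 10^(-12))
pH = 11.0915

11.0915


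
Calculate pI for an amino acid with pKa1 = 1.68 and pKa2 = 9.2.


pI = (pKa1 + pKa2) / 2
pI = (1.68 + 9.2) / 2
pI = 5.44

5.44


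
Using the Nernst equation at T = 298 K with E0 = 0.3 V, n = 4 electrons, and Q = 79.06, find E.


E = E0 - (RT/nF) * ln(Q)
E = 0.3 - (8.314 * 298 / (4 * 96485)) * ln(79.06)
E = 0.2719 V

0.2719 V


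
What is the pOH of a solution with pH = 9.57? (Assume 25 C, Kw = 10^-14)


pOH = 14 - pH
pOH = 14 - 9.57
pOH = 4.43

4.43


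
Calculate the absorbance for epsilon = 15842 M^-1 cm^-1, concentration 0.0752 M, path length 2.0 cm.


A = epsilon * c * l
A = 15842 * 0.0752 * 2.0
A = 2382.6368

2382.6368


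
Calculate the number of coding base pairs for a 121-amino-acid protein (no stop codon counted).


Each amino acid = 1 codon = 3 bp
bp = 121 * 3 = 363 bp

363 bp


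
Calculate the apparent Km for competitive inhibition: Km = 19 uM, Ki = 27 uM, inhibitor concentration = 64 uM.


Km_app = Km * (1 + [I]/Ki)
Km_app = 19 * (1 + 64/27)
Km_app = 64.037 uM

64.037 uM


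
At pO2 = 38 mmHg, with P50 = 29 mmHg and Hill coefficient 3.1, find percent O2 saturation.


Y = pO2^n / (P50^n + pO2^n)
Y = 38^3.1 / (29^3.1 + 38^3.1)
Y = 69.8%

69.8%


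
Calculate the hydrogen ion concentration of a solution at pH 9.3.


[H+] = 10^(-pH)
[H+] = 10^(-9.3)
[H+] = 5.012e-10 M

5.012e-10 M


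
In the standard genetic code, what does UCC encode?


Standard genetic code lookup.
Codon UCC -> Ser

Ser


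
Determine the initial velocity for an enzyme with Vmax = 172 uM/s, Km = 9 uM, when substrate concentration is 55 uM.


v = Vmax * [S] / (Km + [S])
v = 172 * 55 / (9 + 55)
v = 147.8125 uM/s

147.8125 uM/s


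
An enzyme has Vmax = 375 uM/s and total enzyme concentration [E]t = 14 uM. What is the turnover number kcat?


kcat = Vmax / [E]t
kcat = 375 / 14
kcat = 26.7857 s^-1

26.7857 s^-1


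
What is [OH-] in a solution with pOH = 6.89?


[OH-] = 10^(-pOH)
[OH-] = 10^(-6.89)
[OH-] = 1.288e-07 M

1.288e-07 M


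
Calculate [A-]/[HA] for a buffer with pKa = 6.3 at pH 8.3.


[A-]/[HA] = 10^(pH - pKa)
= 10^(8.3 - 6.3)
= 100.0

100.0


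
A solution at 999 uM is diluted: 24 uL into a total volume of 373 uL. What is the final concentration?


C2 = C1 * V1 / V2
C2 = 999 * 24 / 373
C2 = 64.2788 uM

64.2788 uM


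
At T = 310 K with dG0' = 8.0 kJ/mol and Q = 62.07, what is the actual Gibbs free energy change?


dG = dG0' + RT * ln(Q) / 1000
dG = 8.0 + 8.314 * 310 * ln(62.07) / 1000
dG = 18.6399 kJ/mol

18.6399 kJ/mol


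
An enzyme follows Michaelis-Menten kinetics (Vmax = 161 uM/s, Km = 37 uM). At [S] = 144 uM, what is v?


v = Vmax * [S] / (Km + [S])
v = 161 * 144 / (37 + 144)
v = 128.0884 uM/s

128.0884 uM/s


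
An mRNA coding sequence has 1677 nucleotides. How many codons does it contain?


codons = nucleotides / 3
codons = 1677 / 3 = 559

559


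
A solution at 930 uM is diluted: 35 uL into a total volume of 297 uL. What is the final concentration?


C2 = C1 * V1 / V2
C2 = 930 * 35 / 297
C2 = 109.596 uM

109.596 uM


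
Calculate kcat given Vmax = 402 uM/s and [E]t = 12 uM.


kcat = Vmax / [E]t
kcat = 402 / 12
kcat = 33.5 s^-1

33.5 s^-1


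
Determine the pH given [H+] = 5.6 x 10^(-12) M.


pH = -log10([H+])
pH = -log10(5.6 x 10^(-12))
pH = 11.2518

11.2518


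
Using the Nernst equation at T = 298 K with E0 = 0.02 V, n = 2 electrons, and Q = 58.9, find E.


E = E0 - (RT/nF) * ln(Q)
E = 0.02 - (8.314 * 298 / (2 * 96485)) * ln(58.9)
E = -0.0323 V

-0.0323 V


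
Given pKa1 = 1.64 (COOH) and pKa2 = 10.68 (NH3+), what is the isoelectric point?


pI = (pKa1 + pKa2) / 2
pI = (1.64 + 10.68) / 2
pI = 6.16

6.16


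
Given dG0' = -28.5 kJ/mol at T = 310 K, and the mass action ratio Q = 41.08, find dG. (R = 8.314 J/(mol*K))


dG = dG0' + RT * ln(Q) / 1000
dG = -28.5 + 8.314 * 310 * ln(41.08) / 1000
dG = -18.9238 kJ/mol

-18.9238 kJ/mol


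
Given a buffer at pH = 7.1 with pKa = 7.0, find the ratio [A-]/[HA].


[A-]/[HA] = 10^(pH - pKa)
= 10^(7.1 - 7.0)
= 1.2589

1.2589


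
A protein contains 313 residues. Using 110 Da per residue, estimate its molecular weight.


MW = n_residues * 110 Da
MW = 313 * 110
MW = 34430 Da

34430 Da


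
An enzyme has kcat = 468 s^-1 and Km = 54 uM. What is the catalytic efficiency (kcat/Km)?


Catalytic efficiency = kcat / Km
= 468 / 54
= 8.6667 uM^-1*s^-1

8.6667 uM^-1*s^-1


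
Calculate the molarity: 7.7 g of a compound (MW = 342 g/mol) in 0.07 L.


C = (mass / MW) / volume
C = (7.7 / 342) / 0.07
C = 0.3216 M

0.3216 M


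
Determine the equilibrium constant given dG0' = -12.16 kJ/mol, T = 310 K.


Keq = exp(-dG0 * 1000 / (R * T))
Keq = exp(-(-12.16) * 1000 / (8.314 * 310))
Keq = 111.9489

111.9489


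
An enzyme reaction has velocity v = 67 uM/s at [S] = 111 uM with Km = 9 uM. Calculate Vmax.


Vmax = v * (Km + [S]) / [S]
Vmax = 67 * (9 + 111) / 111
Vmax = 72.4324 uM/s

72.4324 uM/s


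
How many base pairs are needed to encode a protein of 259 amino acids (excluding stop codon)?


Each amino acid = 1 codon = 3 bp
bp = 259 * 3 = 777 bp

777 bp


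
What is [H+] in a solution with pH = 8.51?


[H+] = 10^(-pH)
[H+] = 10^(-8.51)
[H+] = 3.090e-09 M

3.090e-09 M


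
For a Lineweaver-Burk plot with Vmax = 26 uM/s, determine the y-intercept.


y-intercept = 1/Vmax
= 1/26
= 0.0385 s/uM

0.0385 s/uM


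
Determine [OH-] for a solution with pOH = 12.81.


[OH-] = 10^(-pOH)
[OH-] = 10^(-12.81)
[OH-] = 1.549e-13 M

1.549e-13 M


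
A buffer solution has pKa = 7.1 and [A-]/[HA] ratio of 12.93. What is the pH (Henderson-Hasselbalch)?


pH = pKa + log10([A-]/[HA])
pH = 7.1 + log10(12.93)
pH = 8.2116

8.2116


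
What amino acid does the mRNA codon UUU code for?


Standard genetic code lookup.
Codon UUU -> Phe

Phe


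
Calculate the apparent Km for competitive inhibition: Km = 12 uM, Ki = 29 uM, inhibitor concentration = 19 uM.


Km_app = Km * (1 + [I]/Ki)
Km_app = 12 * (1 + 19/29)
Km_app = 19.8621 uM

19.8621 uM


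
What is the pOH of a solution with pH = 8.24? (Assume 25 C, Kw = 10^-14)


pOH = 14 - pH
pOH = 14 - 8.24
pOH = 5.76

5.76


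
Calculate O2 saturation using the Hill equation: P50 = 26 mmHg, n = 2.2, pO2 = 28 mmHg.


Y = pO2^n / (P50^n + pO2^n)
Y = 28^2.2 / (26^2.2 + 28^2.2)
Y = 54.07%

54.07%


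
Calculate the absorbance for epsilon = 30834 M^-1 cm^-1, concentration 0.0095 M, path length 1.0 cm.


A = epsilon * c * l
A = 30834 * 0.0095 * 1.0
A = 292.923

292.923


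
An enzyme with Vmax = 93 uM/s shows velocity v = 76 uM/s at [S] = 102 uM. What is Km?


Km = [S] * (Vmax - v) / v
Km = 102 * (93 - 76) / 76
Km = 22.8158 uM

22.8158 uM


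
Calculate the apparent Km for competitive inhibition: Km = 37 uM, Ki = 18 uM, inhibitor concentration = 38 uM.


Km_app = Km * (1 + [I]/Ki)
Km_app = 37 * (1 + 38/18)
Km_app = 115.1111 uM

115.1111 uM


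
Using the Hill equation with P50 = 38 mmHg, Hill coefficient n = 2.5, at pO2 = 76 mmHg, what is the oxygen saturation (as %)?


Y = pO2^n / (P50^n + pO2^n)
Y = 76^2.5 / (38^2.5 + 76^2.5)
Y = 84.98%

84.98%


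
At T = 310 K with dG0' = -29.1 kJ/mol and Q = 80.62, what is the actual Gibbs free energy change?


dG = dG0' + RT * ln(Q) / 1000
dG = -29.1 + 8.314 * 310 * ln(80.62) / 1000
dG = -17.7861 kJ/mol

-17.7861 kJ/mol


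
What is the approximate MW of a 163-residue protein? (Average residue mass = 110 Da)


MW = n_residues * 110 Da
MW = 163 * 110
MW = 17930 Da

17930 Da


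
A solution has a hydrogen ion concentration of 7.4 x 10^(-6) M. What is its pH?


pH = -log10([H+])
pH = -log10(7.4 x 10^(-6))
pH = 5.1308

5.1308


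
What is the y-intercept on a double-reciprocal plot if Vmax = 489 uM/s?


y-intercept = 1/Vmax
= 1/489
= 0.002 s/uM

0.002 s/uM


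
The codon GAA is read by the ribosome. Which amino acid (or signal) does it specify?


Standard genetic code lookup.
Codon GAA -> Glu

Glu


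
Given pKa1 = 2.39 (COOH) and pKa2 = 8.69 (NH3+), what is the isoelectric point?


pI = (pKa1 + pKa2) / 2
pI = (2.39 + 8.69) / 2
pI = 5.54

5.54


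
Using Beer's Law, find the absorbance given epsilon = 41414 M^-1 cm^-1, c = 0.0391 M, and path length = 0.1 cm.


A = epsilon * c * l
A = 41414 * 0.0391 * 0.1
A = 161.9287

161.9287


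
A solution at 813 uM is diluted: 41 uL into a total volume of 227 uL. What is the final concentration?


C2 = C1 * V1 / V2
C2 = 813 * 41 / 227
C2 = 146.8414 uM

146.8414 uM


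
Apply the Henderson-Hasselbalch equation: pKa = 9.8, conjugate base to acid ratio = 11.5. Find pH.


pH = pKa + log10([A-]/[HA])
pH = 9.8 + log10(11.5)
pH = 10.8607

10.8607


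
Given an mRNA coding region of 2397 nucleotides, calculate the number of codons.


codons = nucleotides / 3
codons = 2397 / 3 = 799

799


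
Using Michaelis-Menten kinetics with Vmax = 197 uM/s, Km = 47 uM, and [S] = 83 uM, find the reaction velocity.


v = Vmax * [S] / (Km + [S])
v = 197 * 83 / (47 + 83)
v = 125.7769 uM/s

125.7769 uM/s


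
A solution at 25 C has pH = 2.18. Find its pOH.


pOH = 14 - pH
pOH = 14 - 2.18
pOH = 11.82

11.82


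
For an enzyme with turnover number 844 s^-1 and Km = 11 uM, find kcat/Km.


Catalytic efficiency = kcat / Km
= 844 / 11
= 76.7273 uM^-1*s^-1

76.7273 uM^-1*s^-1


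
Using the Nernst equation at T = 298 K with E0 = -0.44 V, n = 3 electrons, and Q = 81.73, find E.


E = E0 - (RT/nF) * ln(Q)
E = -0.44 - (8.314 * 298 / (3 * 96485)) * ln(81.73)
E = -0.4777 V

-0.4777 V


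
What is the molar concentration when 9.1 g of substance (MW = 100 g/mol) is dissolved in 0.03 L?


C = (mass / MW) / volume
C = (9.1 / 100) / 0.03
C = 3.0333 M

3.0333 M


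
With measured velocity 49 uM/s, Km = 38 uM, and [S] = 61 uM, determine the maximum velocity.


Vmax = v * (Km + [S]) / [S]
Vmax = 49 * (38 + 61) / 61
Vmax = 79.5246 uM/s

79.5246 uM/s


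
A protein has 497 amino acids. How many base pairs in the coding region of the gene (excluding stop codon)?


Each amino acid = 1 codon = 3 bp
bp = 497 * 3 = 1491 bp

1491 bp


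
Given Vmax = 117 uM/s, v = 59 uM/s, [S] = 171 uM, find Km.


Km = [S] * (Vmax - v) / v
Km = 171 * (117 - 59) / 59
Km = 168.1017 uM

168.1017 uM


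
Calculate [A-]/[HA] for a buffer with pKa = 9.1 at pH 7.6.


[A-]/[HA] = 10^(pH - pKa)
= 10^(7.6 - 9.1)
= 0.0316

0.0316


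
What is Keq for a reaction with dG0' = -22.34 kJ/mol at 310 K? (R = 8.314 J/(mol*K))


Keq = exp(-dG0 * 1000 / (R * T))
Keq = exp(-(-22.34) * 1000 / (8.314 * 310))
Keq = 5812.9958

5812.9958


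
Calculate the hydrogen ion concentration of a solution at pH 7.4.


[H+] = 10^(-pH)
[H+] = 10^(-7.4)
[H+] = 3.981e-08 M

3.981e-08 M


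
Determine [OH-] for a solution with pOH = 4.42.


[OH-] = 10^(-pOH)
[OH-] = 10^(-4.42)
[OH-] = 3.802e-05 M

3.802e-05 M


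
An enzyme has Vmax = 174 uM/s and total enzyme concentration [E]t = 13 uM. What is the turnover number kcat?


kcat = Vmax / [E]t
kcat = 174 / 13
kcat = 13.3846 s^-1

13.3846 s^-1


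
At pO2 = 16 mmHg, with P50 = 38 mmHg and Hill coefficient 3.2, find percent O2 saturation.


Y = pO2^n / (P50^n + pO2^n)
Y = 16^3.2 / (38^3.2 + 16^3.2)
Y = 5.91%

5.91%


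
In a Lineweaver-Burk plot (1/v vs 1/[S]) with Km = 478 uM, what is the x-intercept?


x-intercept = -1/Km
= -1/478
= -0.0021 1/uM

-0.0021 1/uM


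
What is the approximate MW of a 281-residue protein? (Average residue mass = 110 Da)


MW = n_residues * 110 Da
MW = 281 * 110
MW = 30910 Da

30910 Da


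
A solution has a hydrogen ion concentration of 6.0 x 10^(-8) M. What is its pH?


pH = -log10([H+])
pH = -log10(6.0 x 10^(-8))
pH = 7.2218

7.2218


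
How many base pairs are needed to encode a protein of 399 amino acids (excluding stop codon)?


Each amino acid = 1 codon = 3 bp
bp = 399 * 3 = 1197 bp

1197 bp


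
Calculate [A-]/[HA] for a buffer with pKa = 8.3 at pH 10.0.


[A-]/[HA] = 10^(pH - pKa)
= 10^(10.0 - 8.3)
= 50.1187

50.1187


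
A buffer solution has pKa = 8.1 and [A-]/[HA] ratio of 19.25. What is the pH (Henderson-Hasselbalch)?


pH = pKa + log10([A-]/[HA])
pH = 8.1 + log10(19.25)
pH = 9.3844

9.3844


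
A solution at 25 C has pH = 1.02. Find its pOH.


pOH = 14 - pH
pOH = 14 - 1.02
pOH = 12.98

12.98


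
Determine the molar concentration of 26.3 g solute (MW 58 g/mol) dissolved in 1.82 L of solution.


C = (mass / MW) / volume
C = (26.3 / 58) / 1.82
C = 0.2491 M

0.2491 M


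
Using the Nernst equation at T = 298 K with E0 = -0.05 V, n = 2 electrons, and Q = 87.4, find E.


E = E0 - (RT/nF) * ln(Q)
E = -0.05 - (8.314 * 298 / (2 * 96485)) * ln(87.4)
E = -0.1074 V

-0.1074 V


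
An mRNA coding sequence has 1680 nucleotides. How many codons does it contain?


codons = nucleotides / 3
codons = 1680 / 3 = 560

560


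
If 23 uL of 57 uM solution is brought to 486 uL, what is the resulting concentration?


C2 = C1 * V1 / V2
C2 = 57 * 23 / 486
C2 = 2.6975 uM

2.6975 uM


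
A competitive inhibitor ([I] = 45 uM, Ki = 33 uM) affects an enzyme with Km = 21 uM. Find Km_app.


Km_app = Km * (1 + [I]/Ki)
Km_app = 21 * (1 + 45/33)
Km_app = 49.6364 uM

49.6364 uM


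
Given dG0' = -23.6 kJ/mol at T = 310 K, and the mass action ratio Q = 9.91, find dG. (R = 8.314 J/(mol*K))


dG = dG0' + RT * ln(Q) / 1000
dG = -23.6 + 8.314 * 310 * ln(9.91) / 1000
dG = -17.6888 kJ/mol

-17.6888 kJ/mol


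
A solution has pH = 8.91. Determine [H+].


[H+] = 10^(-pH)
[H+] = 10^(-8.91)
[H+] = 1.230e-09 M

1.230e-09 M


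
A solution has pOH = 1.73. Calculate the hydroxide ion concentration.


[OH-] = 10^(-pOH)
[OH-] = 10^(-1.73)
[OH-] = 0.0186 M

0.0186 M


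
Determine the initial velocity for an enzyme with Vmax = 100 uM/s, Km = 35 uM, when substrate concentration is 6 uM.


v = Vmax * [S] / (Km + [S])
v = 100 * 6 / (35 + 6)
v = 14.6341 uM/s

14.6341 uM/s


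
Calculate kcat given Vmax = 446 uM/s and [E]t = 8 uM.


kcat = Vmax / [E]t
kcat = 446 / 8
kcat = 55.75 s^-1

55.75 s^-1


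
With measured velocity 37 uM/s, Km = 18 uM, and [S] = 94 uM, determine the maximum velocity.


Vmax = v * (Km + [S]) / [S]
Vmax = 37 * (18 + 94) / 94
Vmax = 44.0851 uM/s

44.0851 uM/s


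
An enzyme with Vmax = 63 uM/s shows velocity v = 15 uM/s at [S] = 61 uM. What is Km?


Km = [S] * (Vmax - v) / v
Km = 61 * (63 - 15) / 15
Km = 195.2 uM

195.2 uM


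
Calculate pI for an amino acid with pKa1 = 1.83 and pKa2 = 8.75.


pI = (pKa1 + pKa2) / 2
pI = (1.83 + 8.75) / 2
pI = 5.29

5.29


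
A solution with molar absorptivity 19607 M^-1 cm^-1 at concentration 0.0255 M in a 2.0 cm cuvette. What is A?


A = epsilon * c * l
A = 19607 * 0.0255 * 2.0
A = 999.957

999.957


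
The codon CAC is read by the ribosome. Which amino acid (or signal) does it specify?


Standard genetic code lookup.
Codon CAC -> His

His


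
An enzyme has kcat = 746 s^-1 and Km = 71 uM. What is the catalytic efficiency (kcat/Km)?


Catalytic efficiency = kcat / Km
= 746 / 71
= 10.507 uM^-1*s^-1

10.507 uM^-1*s^-1


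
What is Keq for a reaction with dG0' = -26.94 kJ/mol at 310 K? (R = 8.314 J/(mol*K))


Keq = exp(-dG0 * 1000 / (R * T))
Keq = exp(-(-26.94) * 1000 / (8.314 * 310))
Keq = 34635.5959

34635.5959


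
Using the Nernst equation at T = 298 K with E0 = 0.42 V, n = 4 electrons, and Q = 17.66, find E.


E = E0 - (RT/nF) * ln(Q)
E = 0.42 - (8.314 * 298 / (4 * 96485)) * ln(17.66)
E = 0.4016 V

0.4016 V


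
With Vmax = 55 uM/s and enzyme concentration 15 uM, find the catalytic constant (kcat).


kcat = Vmax / [E]t
kcat = 55 / 15
kcat = 3.6667 s^-1

3.6667 s^-1


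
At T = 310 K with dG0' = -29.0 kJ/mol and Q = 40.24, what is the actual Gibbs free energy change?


dG = dG0' + RT * ln(Q) / 1000
dG = -29.0 + 8.314 * 310 * ln(40.24) / 1000
dG = -19.4771 kJ/mol

-19.4771 kJ/mol


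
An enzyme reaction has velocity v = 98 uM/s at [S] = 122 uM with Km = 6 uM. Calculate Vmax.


Vmax = v * (Km + [S]) / [S]
Vmax = 98 * (6 + 122) / 122
Vmax = 102.8197 uM/s

102.8197 uM/s


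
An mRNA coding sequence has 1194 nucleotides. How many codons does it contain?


codons = nucleotides / 3
codons = 1194 / 3 = 398

398


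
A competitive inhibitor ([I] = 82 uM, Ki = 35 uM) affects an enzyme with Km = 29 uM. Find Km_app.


Km_app = Km * (1 + [I]/Ki)
Km_app = 29 * (1 + 82/35)
Km_app = 96.9429 uM

96.9429 uM


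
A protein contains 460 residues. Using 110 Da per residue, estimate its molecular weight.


MW = n_residues * 110 Da
MW = 460 * 110
MW = 50600 Da

50600 Da


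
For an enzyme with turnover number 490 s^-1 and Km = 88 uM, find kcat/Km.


Catalytic efficiency = kcat / Km
= 490 / 88
= 5.5682 uM^-1*s^-1

5.5682 uM^-1*s^-1


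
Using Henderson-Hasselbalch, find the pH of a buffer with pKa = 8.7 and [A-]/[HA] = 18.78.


pH = pKa + log10([A-]/[HA])
pH = 8.7 + log10(18.78)
pH = 9.9737

9.9737


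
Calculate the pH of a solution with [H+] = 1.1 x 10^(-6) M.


pH = -log10([H+])
pH = -log10(1.1 x 10^(-6))
pH = 5.9586

5.9586


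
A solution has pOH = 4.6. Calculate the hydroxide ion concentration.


[OH-] = 10^(-pOH)
[OH-] = 10^(-4.6)
[OH-] = 2.512e-05 M

2.512e-05 M


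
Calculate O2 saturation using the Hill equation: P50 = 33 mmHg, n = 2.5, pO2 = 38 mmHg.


Y = pO2^n / (P50^n + pO2^n)
Y = 38^2.5 / (33^2.5 + 38^2.5)
Y = 58.73%

58.73%


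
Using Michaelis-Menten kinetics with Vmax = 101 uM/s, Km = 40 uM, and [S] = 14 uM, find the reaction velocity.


v = Vmax * [S] / (Km + [S])
v = 101 * 14 / (40 + 14)
v = 26.1852 uM/s

26.1852 uM/s


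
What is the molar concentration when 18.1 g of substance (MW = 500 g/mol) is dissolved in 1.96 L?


C = (mass / MW) / volume
C = (18.1 / 500) / 1.96
C = 0.0185 M

0.0185 M


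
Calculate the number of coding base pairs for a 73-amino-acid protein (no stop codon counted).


Each amino acid = 1 codon = 3 bp
bp = 73 * 3 = 219 bp

219 bp


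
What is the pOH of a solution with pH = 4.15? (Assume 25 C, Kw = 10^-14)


pOH = 14 - pH
pOH = 14 - 4.15
pOH = 9.85

9.85


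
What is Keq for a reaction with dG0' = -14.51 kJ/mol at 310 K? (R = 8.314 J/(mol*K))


Keq = exp(-dG0 * 1000 / (R * T))
Keq = exp(-(-14.51) * 1000 / (8.314 * 310))
Keq = 278.6163

278.6163


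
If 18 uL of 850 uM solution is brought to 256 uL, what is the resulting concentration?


C2 = C1 * V1 / V2
C2 = 850 * 18 / 256
C2 = 59.7656 uM

59.7656 uM


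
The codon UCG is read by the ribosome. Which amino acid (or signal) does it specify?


Standard genetic code lookup.
Codon UCG -> Ser

Ser


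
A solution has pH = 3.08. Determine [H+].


[H+] = 10^(-pH)
[H+] = 10^(-3.08)
[H+] = 8.318e-04 M

8.318e-04 M


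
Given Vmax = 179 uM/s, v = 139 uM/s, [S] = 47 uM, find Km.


Km = [S] * (Vmax - v) / v
Km = 47 * (179 - 139) / 139
Km = 13.5252 uM

13.5252 uM


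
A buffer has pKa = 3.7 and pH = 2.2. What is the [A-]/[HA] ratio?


[A-]/[HA] = 10^(pH - pKa)
= 10^(2.2 - 3.7)
= 0.0316

0.0316


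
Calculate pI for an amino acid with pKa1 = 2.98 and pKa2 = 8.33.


pI = (pKa1 + pKa2) / 2
pI = (2.98 + 8.33) / 2
pI = 5.655

5.655


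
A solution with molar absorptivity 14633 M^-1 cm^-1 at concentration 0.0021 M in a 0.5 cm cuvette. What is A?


A = epsilon * c * l
A = 14633 * 0.0021 * 0.5
A = 15.3646

15.3646


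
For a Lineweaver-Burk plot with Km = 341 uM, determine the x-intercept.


x-intercept = -1/Km
= -1/341
= -0.0029 1/uM

-0.0029 1/uM


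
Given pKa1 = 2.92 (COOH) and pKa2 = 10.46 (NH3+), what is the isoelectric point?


pI = (pKa1 + pKa2) / 2
pI = (2.92 + 10.46) / 2
pI = 6.69

6.69


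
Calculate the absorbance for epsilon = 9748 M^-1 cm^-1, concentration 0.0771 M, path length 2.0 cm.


A = epsilon * c * l
A = 9748 * 0.0771 * 2.0
A = 1503.1416

1503.1416


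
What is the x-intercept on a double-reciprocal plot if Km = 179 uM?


x-intercept = -1/Km
= -1/179
= -0.0056 1/uM

-0.0056 1/uM


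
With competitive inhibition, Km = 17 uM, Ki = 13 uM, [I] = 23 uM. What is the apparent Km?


Km_app = Km * (1 + [I]/Ki)
Km_app = 17 * (1 + 23/13)
Km_app = 47.0769 uM

47.0769 uM


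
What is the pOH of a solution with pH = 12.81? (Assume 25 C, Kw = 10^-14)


pOH = 14 - pH
pOH = 14 - 12.81
pOH = 1.19

1.19


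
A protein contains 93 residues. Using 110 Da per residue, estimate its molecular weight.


MW = n_residues * 110 Da
MW = 93 * 110
MW = 10230 Da

10230 Da


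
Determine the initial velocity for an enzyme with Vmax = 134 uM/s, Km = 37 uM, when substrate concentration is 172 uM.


v = Vmax * [S] / (Km + [S])
v = 134 * 172 / (37 + 172)
v = 110.2775 uM/s

110.2775 uM/s


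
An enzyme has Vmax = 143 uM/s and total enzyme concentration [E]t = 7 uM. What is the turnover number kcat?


kcat = Vmax / [E]t
kcat = 143 / 7
kcat = 20.4286 s^-1

20.4286 s^-1


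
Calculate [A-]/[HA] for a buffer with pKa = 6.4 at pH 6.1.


[A-]/[HA] = 10^(pH - pKa)
= 10^(6.1 - 6.4)
= 0.5012

0.5012


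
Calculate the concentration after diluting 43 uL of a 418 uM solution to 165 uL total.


C2 = C1 * V1 / V2
C2 = 418 * 43 / 165
C2 = 108.9333 uM

108.9333 uM


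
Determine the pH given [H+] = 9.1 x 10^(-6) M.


pH = -log10([H+])
pH = -log10(9.1 x 10^(-6))
pH = 5.041

5.041


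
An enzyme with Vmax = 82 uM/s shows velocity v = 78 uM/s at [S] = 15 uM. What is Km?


Km = [S] * (Vmax - v) / v
Km = 15 * (82 - 78) / 78
Km = 0.7692 uM

0.7692 uM


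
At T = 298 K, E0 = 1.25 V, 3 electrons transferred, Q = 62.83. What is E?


E = E0 - (RT/nF) * ln(Q)
E = 1.25 - (8.314 * 298 / (3 * 96485)) * ln(62.83)
E = 1.2146 V

1.2146 V


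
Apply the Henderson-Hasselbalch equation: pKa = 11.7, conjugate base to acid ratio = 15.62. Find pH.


pH = pKa + log10([A-]/[HA])
pH = 11.7 + log10(15.62)
pH = 12.8937

12.8937


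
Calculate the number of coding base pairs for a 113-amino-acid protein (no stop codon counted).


Each amino acid = 1 codon = 3 bp
bp = 113 * 3 = 339 bp

339 bp


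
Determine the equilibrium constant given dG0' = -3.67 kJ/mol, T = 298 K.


Keq = exp(-dG0 * 1000 / (R * T))
Keq = exp(-(-3.67) * 1000 / (8.314 * 298))
Keq = 4.3986

4.3986


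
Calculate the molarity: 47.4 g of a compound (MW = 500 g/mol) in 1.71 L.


C = (mass / MW) / volume
C = (47.4 / 500) / 1.71
C = 0.0554 M

0.0554 M


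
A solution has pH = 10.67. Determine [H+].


[H+] = 10^(-pH)
[H+] = 10^(-10.67)
[H+] = 2.138e-11 M

2.138e-11 M


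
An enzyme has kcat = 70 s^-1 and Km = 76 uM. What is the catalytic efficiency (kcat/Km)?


Catalytic efficiency = kcat / Km
= 70 / 76
= 0.9211 uM^-1*s^-1

0.9211 uM^-1*s^-1
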